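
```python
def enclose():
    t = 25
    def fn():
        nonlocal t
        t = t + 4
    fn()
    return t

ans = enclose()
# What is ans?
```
29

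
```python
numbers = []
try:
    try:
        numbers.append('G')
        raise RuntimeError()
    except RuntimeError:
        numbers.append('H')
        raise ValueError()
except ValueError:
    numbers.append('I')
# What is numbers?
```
['G', 'H', 'I']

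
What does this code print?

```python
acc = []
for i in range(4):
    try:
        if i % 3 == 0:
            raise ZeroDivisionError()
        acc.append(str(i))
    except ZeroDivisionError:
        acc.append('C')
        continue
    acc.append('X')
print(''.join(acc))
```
C1X2XC

continue in except skips rest of loop body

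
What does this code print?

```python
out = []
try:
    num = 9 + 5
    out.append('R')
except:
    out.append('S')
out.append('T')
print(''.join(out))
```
RT

No exception, try block completes normally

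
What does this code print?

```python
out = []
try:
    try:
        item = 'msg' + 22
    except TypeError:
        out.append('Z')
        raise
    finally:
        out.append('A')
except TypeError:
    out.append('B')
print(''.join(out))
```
ZAB

finally runs before re-raised exception propagates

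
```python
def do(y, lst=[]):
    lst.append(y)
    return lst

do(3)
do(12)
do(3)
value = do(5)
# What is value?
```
[3, 12, 3, 5]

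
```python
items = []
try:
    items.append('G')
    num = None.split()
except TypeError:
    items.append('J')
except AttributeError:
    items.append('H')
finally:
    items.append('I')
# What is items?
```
['G', 'H', 'I']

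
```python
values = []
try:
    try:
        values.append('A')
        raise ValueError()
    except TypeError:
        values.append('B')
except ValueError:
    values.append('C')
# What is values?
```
['A', 'C']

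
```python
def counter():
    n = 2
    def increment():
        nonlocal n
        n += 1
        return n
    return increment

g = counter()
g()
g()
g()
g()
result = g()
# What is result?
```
7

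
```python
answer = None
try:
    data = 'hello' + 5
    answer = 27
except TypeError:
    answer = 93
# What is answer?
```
93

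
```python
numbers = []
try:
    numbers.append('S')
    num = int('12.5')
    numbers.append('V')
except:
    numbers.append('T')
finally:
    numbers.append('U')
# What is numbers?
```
['S', 'T', 'U']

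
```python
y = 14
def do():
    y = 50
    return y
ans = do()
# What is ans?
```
50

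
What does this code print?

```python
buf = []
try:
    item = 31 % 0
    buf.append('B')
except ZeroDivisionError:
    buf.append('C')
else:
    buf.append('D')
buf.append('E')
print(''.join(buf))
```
CE

else block skipped when exception is caught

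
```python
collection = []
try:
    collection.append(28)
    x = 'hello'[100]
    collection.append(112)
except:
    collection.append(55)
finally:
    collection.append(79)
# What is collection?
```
[28, 55, 79]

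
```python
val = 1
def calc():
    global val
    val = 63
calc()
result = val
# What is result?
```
63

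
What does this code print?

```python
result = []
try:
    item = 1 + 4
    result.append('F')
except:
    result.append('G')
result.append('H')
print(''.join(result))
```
FH

No exception, try block completes normally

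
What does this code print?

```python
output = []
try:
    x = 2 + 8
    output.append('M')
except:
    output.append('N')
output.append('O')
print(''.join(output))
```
MO

No exception, try block completes normally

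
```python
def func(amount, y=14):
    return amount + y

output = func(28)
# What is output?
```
42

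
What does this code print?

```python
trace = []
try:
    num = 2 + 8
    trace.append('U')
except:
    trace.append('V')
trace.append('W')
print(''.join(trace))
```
UW

No exception, try block completes normally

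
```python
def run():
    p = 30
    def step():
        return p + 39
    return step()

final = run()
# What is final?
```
69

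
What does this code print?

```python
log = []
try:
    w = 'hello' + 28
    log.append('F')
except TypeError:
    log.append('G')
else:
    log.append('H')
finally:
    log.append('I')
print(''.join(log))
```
GI

Exception: except runs, else skipped, finally runs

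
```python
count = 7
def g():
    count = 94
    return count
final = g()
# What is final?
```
94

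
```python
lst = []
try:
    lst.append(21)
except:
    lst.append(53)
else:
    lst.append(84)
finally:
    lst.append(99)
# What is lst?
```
[21, 84, 99]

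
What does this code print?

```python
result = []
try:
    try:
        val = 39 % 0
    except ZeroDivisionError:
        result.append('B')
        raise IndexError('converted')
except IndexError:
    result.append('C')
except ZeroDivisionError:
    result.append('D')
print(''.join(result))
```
BC

New IndexError raised, caught by outer IndexError handler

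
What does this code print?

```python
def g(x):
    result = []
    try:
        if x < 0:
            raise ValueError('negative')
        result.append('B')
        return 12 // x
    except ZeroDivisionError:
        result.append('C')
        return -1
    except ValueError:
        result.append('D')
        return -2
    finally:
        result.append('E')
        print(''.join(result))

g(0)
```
BCE

x=0 causes ZeroDivisionError, caught, finally prints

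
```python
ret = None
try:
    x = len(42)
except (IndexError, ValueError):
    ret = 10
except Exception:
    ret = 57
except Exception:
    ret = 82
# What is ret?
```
57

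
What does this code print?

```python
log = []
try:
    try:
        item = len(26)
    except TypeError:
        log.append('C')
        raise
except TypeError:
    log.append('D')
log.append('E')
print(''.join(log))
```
CDE

raise without argument re-raises current exception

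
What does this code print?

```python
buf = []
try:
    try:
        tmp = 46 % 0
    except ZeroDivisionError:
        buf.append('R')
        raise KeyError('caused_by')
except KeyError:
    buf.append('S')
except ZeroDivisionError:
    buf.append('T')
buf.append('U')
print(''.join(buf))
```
RSU

KeyError raised and caught, original ZeroDivisionError not re-raised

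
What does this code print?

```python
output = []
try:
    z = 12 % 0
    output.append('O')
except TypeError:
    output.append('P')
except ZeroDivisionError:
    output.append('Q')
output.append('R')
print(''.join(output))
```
QR

ZeroDivisionError is caught by its specific handler, not TypeError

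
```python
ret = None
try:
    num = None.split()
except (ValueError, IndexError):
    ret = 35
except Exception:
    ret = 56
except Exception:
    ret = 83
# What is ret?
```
56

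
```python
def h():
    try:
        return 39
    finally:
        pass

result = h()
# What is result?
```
39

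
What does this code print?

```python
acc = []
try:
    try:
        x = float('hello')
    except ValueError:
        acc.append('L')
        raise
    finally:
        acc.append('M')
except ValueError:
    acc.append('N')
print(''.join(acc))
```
LMN

finally runs before re-raised exception propagates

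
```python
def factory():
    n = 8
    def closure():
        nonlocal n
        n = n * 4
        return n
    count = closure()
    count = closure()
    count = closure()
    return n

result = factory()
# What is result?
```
512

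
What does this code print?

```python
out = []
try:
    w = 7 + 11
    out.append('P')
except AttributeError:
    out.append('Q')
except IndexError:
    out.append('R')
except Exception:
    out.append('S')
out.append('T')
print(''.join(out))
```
PT

No exception, try block completes normally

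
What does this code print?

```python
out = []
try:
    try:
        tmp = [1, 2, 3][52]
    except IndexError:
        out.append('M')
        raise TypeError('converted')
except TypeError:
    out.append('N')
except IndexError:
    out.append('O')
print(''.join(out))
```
MN

New TypeError raised, caught by outer TypeError handler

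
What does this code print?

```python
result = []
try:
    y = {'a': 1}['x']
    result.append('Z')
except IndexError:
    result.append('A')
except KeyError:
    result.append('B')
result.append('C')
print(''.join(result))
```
BC

KeyError is caught by its specific handler, not IndexError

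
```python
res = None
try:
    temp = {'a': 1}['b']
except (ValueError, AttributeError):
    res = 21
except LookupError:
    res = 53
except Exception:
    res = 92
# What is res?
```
53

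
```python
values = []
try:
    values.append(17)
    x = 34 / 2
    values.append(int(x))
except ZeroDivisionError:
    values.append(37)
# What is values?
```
[17, 17]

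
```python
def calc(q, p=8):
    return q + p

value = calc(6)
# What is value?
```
14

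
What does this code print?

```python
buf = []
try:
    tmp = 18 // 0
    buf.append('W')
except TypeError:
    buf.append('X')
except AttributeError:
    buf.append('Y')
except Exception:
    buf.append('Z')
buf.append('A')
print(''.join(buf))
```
ZA

ZeroDivisionError not specifically caught, falls to Exception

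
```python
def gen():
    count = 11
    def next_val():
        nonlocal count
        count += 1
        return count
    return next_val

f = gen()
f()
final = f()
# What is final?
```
13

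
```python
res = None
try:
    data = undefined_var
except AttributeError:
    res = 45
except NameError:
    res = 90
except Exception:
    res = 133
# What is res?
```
90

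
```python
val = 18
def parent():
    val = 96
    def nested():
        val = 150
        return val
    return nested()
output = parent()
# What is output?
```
150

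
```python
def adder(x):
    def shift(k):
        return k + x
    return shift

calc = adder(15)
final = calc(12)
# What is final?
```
27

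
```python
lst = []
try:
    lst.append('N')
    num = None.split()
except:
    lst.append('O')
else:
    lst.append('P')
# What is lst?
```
['N', 'O']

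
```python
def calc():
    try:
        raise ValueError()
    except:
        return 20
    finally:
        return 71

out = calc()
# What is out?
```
71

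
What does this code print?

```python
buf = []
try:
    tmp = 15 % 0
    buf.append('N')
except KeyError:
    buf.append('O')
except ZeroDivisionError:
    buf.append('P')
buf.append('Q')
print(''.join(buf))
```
PQ

ZeroDivisionError is caught by its specific handler, not KeyError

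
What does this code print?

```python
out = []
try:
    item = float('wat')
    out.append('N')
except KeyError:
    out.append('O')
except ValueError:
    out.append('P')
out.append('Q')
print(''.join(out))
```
PQ

ValueError is caught by its specific handler, not KeyError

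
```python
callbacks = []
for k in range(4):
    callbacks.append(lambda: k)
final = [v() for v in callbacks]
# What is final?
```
[3, 3, 3, 3]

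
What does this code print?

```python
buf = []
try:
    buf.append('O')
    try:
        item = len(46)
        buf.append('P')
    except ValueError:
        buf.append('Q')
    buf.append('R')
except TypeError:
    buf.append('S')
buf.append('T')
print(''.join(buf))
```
OST

Inner handler doesn't match, propagates to outer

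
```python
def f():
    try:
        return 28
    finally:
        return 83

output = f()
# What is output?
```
83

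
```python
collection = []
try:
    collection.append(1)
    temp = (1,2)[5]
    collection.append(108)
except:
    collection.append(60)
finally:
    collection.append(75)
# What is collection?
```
[1, 60, 75]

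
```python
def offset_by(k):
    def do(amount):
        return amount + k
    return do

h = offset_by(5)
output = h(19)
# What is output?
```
24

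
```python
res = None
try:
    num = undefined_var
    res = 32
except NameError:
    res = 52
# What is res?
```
52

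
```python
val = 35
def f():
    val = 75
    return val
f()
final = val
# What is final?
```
35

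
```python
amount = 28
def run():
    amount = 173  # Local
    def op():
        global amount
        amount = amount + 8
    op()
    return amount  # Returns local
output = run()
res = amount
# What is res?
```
36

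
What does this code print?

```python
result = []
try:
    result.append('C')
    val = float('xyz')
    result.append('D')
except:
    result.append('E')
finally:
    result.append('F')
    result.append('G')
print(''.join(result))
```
CEFG

Code before exception runs, then except, then all of finally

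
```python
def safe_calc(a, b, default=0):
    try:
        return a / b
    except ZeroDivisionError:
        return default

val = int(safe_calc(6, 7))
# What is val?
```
0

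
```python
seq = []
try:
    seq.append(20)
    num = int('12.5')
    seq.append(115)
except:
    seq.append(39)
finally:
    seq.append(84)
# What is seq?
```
[20, 39, 84]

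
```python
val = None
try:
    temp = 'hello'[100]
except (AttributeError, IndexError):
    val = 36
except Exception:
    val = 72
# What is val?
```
36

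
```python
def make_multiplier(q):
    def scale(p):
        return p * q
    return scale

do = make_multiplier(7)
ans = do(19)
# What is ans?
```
133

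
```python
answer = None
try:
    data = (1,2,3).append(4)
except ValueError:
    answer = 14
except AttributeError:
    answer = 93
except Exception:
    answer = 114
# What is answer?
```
93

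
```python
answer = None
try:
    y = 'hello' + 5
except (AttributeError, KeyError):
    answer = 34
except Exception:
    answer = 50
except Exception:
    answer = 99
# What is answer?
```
50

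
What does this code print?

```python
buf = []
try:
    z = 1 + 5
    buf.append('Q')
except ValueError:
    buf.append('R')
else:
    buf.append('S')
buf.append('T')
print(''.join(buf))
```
QST

else block runs when no exception occurs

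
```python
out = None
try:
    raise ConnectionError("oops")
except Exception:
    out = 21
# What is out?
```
21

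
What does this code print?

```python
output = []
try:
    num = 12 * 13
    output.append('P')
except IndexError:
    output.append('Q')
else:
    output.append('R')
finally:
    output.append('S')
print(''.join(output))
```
PRS

else runs before finally when no exception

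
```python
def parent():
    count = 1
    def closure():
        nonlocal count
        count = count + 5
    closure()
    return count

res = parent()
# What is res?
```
6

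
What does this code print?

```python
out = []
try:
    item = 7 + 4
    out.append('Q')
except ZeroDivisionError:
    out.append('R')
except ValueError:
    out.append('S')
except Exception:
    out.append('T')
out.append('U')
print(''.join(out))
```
QU

No exception, try block completes normally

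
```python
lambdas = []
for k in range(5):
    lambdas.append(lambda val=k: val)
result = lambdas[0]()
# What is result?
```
0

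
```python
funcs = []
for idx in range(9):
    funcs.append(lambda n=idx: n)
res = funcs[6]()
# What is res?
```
6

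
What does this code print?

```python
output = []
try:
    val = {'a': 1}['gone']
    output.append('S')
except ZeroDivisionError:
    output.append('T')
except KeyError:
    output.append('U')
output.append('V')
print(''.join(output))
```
UV

KeyError is caught by its specific handler, not ZeroDivisionError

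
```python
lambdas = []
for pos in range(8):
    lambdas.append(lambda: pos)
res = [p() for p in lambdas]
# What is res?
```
[7, 7, 7, 7, 7, 7, 7, 7]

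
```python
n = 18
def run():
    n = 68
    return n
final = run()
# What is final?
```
68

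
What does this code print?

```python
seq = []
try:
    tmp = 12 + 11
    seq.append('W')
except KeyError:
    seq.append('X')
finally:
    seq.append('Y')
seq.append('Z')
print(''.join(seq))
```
WYZ

finally runs after normal execution too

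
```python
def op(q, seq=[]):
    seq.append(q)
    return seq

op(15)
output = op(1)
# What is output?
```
[15, 1]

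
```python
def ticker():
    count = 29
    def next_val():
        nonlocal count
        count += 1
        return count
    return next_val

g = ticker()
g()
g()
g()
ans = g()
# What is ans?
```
33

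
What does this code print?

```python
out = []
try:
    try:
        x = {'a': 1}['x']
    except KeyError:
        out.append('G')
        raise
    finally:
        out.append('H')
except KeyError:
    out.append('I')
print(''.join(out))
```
GHI

finally runs before re-raised exception propagates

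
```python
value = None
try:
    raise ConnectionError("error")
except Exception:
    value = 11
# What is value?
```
11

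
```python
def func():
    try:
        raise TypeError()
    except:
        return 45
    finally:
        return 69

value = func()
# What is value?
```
69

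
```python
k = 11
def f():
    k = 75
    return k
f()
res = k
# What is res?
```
11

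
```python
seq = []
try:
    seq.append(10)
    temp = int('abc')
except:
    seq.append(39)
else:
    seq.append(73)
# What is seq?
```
[10, 39]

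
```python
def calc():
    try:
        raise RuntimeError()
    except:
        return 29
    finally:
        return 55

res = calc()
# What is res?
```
55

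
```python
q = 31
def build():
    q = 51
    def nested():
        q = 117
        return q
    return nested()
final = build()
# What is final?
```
117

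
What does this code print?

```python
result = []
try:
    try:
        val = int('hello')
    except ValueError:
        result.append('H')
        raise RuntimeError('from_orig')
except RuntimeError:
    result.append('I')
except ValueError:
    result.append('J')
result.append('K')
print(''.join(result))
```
HIK

RuntimeError raised and caught, original ValueError not re-raised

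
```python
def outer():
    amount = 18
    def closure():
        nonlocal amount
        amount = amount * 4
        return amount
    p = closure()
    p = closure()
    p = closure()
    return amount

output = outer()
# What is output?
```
1152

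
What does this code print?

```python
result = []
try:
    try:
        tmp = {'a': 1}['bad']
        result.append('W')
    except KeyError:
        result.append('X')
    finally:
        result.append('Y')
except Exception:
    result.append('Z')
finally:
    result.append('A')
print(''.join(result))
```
XYA

Both finally blocks run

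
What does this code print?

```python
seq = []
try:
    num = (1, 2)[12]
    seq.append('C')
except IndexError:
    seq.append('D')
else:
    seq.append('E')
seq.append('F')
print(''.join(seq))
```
DF

else block skipped when exception is caught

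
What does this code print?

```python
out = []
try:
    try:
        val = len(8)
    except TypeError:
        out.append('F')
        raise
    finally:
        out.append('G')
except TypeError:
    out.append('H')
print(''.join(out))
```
FGH

finally runs before re-raised exception propagates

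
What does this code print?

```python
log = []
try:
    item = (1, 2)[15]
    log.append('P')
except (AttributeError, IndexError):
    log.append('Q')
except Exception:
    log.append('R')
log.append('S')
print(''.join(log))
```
QS

IndexError matches tuple containing it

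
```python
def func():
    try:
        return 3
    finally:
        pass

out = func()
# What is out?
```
3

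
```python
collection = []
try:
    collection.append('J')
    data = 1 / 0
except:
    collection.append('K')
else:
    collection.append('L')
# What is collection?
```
['J', 'K']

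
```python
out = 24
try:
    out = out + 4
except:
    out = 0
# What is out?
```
28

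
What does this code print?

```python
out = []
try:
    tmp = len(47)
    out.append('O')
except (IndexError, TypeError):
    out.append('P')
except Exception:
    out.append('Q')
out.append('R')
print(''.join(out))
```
PR

TypeError matches tuple containing it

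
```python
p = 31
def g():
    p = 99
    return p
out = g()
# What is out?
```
99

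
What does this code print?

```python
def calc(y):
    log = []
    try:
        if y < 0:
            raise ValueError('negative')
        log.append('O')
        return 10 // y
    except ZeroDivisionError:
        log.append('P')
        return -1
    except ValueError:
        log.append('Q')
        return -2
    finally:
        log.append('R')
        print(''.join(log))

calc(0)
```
OPR

y=0 causes ZeroDivisionError, caught, finally prints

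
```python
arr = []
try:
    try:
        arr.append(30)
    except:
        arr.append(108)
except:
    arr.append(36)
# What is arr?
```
[30]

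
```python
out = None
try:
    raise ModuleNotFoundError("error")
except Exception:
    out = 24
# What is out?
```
24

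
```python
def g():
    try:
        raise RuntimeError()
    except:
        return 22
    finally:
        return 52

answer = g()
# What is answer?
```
52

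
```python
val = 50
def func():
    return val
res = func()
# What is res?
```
50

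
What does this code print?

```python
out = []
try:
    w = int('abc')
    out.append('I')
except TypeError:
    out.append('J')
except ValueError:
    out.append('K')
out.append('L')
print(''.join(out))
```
KL

ValueError is caught by its specific handler, not TypeError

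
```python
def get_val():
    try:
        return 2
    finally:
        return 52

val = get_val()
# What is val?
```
52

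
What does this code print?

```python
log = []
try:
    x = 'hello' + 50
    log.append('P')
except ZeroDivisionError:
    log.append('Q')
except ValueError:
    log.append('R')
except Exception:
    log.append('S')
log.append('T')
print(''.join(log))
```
ST

TypeError not specifically caught, falls to Exception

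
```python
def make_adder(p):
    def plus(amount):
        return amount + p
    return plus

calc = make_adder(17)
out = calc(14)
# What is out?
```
31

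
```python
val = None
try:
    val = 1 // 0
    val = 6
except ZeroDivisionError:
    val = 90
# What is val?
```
90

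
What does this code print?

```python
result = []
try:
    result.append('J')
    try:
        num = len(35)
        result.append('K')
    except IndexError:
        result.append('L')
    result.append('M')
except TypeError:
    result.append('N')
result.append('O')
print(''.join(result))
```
JNO

Inner handler doesn't match, propagates to outer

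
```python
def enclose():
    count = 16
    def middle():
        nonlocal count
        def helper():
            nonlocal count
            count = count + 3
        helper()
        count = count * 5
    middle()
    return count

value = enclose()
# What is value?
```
95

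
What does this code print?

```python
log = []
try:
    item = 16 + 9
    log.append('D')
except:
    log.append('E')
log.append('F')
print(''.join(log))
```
DF

No exception, try block completes normally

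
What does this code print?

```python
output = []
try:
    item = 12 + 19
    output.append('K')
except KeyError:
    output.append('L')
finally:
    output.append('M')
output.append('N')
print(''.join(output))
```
KMN

finally runs after normal execution too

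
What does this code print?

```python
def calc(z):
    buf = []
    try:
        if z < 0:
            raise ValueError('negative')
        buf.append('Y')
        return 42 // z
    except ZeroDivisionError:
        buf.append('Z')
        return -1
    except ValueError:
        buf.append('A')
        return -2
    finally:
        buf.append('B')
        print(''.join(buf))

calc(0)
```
YZB

z=0 causes ZeroDivisionError, caught, finally prints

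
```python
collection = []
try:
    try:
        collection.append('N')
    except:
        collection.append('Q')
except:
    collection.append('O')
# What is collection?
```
['N']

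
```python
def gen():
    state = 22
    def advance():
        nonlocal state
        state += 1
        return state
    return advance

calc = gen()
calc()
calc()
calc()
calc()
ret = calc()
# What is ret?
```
27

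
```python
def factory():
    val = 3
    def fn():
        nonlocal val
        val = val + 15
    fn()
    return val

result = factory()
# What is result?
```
18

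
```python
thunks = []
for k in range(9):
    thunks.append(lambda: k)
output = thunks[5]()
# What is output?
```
8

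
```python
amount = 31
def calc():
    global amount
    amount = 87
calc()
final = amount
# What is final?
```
87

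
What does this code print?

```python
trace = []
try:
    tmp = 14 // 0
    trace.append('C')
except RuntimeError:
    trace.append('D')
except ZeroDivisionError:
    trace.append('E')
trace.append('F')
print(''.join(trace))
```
EF

ZeroDivisionError is caught by its specific handler, not RuntimeError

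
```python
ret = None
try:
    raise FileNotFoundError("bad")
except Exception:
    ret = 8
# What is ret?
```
8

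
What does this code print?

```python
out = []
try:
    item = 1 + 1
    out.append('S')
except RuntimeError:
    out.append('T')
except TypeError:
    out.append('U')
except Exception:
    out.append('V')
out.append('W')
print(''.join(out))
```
SW

No exception, try block completes normally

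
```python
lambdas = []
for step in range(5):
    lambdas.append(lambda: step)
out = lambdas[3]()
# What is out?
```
4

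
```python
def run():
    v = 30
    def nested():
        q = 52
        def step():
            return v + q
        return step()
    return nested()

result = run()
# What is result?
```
82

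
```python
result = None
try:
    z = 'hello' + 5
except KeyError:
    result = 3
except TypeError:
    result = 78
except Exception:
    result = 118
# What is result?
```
78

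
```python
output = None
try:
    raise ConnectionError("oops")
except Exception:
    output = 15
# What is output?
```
15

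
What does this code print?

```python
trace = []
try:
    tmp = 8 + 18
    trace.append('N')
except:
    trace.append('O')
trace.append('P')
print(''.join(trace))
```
NP

No exception, try block completes normally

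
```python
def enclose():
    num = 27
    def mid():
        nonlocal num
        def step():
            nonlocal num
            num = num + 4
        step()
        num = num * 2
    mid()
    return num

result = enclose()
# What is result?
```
62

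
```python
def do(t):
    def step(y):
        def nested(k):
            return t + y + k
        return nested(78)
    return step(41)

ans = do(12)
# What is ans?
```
131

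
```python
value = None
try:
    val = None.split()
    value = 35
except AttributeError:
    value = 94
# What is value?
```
94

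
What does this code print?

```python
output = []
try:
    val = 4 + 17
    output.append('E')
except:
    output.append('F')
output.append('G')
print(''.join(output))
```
EG

No exception, try block completes normally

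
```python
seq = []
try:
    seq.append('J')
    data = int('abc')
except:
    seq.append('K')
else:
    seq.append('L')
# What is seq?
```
['J', 'K']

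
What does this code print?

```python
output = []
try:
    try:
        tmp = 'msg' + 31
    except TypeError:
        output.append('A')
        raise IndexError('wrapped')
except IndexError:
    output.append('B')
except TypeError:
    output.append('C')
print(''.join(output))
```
AB

New IndexError raised, caught by outer IndexError handler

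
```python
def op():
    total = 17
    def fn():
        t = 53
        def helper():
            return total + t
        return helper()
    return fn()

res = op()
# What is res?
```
70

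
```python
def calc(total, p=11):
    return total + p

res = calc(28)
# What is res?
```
39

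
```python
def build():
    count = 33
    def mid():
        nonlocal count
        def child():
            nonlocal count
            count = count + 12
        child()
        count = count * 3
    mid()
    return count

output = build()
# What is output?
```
135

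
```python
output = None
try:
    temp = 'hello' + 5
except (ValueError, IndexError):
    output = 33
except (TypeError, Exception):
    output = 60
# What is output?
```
60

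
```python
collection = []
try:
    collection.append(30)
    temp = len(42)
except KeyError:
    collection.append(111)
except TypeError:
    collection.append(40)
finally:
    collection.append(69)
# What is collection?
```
[30, 40, 69]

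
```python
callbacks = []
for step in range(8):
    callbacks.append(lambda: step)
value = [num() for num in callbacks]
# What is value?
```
[7, 7, 7, 7, 7, 7, 7, 7]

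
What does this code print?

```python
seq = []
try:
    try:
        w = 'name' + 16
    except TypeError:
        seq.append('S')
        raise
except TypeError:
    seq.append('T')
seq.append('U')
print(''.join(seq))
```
STU

raise without argument re-raises current exception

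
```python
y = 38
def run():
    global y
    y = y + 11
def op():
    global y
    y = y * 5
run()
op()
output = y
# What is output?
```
245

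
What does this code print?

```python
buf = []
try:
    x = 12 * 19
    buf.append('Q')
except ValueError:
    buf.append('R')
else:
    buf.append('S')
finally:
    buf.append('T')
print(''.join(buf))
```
QST

else runs before finally when no exception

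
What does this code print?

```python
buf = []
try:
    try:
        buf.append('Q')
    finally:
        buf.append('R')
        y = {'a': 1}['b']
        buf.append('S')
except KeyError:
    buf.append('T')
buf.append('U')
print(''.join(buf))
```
QRTU

Exception in inner finally caught by outer except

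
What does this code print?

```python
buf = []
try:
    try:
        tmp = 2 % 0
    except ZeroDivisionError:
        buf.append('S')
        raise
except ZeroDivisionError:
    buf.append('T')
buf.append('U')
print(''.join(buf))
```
STU

raise without argument re-raises current exception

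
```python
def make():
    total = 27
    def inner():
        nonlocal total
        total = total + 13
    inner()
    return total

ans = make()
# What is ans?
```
40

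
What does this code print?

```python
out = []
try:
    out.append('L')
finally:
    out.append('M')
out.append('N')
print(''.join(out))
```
LMN

try/finally without except, no exception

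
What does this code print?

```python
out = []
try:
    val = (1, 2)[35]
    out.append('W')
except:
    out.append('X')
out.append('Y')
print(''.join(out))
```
XY

Exception raised in try, caught by bare except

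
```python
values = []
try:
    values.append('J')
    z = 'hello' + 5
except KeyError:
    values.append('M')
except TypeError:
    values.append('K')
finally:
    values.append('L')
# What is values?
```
['J', 'K', 'L']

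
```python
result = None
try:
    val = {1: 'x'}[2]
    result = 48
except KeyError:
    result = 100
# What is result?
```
100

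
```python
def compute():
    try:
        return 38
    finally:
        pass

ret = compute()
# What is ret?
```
38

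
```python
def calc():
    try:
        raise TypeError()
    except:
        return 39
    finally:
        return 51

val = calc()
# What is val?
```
51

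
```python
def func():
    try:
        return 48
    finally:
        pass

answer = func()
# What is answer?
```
48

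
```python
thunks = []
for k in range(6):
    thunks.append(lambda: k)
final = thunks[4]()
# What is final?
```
5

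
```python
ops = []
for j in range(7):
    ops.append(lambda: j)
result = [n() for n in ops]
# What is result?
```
[6, 6, 6, 6, 6, 6, 6]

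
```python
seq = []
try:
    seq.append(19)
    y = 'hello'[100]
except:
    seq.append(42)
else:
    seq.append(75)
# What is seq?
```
[19, 42]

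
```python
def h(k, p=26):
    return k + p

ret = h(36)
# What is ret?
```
62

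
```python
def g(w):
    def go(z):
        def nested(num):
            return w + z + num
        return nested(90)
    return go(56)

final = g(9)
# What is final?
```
155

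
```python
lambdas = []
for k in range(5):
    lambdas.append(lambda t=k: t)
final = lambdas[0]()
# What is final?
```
0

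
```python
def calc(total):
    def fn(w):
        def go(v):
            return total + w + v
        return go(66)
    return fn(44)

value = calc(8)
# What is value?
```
118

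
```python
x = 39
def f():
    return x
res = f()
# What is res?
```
39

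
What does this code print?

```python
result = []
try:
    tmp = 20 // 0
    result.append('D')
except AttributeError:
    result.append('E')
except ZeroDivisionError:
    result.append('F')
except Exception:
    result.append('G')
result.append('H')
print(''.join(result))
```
FH

ZeroDivisionError matches before generic Exception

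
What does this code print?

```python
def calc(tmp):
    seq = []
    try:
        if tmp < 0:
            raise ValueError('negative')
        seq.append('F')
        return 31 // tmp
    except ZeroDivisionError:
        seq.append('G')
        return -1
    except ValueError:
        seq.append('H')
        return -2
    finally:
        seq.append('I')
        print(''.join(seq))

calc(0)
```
FGI

tmp=0 causes ZeroDivisionError, caught, finally prints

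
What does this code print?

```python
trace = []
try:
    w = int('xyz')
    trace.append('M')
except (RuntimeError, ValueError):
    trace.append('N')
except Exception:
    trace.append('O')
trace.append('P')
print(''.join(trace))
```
NP

ValueError matches tuple containing it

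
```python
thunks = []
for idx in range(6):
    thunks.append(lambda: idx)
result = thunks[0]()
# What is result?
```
5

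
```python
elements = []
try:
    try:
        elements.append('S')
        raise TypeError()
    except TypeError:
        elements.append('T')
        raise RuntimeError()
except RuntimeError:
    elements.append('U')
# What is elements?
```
['S', 'T', 'U']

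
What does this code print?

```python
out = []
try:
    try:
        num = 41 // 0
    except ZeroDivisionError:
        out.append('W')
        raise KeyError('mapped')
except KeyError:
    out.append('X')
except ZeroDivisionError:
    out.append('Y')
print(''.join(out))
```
WX

New KeyError raised, caught by outer KeyError handler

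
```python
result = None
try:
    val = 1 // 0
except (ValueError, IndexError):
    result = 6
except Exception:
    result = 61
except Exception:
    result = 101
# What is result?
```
61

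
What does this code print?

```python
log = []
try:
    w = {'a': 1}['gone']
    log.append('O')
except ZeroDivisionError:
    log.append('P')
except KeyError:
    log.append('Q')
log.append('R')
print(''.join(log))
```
QR

KeyError is caught by its specific handler, not ZeroDivisionError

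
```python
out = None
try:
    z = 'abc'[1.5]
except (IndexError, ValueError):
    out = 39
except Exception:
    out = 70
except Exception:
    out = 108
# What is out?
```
70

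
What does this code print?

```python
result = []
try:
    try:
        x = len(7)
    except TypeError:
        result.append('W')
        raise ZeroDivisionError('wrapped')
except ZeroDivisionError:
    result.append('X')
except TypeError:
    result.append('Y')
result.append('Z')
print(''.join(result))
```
WXZ

ZeroDivisionError raised and caught, original TypeError not re-raised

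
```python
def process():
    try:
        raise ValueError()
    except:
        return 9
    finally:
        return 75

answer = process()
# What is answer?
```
75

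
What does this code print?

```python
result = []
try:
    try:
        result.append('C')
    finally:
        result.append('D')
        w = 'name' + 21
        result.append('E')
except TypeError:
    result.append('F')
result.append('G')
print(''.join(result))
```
CDFG

Exception in inner finally caught by outer except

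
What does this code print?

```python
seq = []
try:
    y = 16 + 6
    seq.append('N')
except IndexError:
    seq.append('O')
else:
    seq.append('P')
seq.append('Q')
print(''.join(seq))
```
NPQ

else block runs when no exception occurs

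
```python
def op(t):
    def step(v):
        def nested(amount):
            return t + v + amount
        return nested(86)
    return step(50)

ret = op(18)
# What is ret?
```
154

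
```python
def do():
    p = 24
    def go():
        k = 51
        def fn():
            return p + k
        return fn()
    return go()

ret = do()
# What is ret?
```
75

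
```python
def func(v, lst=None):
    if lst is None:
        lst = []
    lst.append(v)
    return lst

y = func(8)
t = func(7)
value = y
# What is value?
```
[8]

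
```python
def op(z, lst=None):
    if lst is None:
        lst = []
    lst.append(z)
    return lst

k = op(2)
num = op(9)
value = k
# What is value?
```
[2]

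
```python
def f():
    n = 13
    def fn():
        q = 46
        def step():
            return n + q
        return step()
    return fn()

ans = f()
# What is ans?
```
59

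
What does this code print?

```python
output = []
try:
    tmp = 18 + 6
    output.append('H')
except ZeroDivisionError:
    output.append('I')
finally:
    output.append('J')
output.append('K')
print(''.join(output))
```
HJK

finally runs after normal execution too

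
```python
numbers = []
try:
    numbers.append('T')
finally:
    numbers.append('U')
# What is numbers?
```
['T', 'U']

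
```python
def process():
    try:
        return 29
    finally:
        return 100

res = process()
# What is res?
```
100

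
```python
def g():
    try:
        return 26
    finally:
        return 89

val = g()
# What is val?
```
89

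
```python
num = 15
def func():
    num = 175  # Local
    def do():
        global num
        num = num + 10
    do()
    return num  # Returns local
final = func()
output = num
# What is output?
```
25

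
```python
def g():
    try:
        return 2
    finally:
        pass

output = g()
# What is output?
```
2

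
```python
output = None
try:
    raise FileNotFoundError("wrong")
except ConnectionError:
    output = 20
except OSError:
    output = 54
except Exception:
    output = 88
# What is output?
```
54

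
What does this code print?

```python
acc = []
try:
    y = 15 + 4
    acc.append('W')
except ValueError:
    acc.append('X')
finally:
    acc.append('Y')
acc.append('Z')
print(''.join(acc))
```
WYZ

finally runs after normal execution too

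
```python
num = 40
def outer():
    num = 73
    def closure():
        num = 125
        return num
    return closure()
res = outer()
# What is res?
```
125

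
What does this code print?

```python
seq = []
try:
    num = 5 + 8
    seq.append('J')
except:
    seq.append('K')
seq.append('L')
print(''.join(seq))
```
JL

No exception, try block completes normally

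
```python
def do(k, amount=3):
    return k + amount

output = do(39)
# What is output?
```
42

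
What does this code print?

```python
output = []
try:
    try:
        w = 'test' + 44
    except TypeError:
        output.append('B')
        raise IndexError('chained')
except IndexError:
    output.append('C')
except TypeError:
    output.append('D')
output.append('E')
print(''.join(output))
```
BCE

IndexError raised and caught, original TypeError not re-raised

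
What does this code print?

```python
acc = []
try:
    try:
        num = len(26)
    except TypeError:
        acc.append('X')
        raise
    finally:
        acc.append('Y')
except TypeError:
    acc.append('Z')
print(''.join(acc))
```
XYZ

finally runs before re-raised exception propagates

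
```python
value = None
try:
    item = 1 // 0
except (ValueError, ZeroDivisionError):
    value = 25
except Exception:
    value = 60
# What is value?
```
25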